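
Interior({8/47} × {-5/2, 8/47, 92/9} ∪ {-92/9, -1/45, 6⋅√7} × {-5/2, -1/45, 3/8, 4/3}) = ∅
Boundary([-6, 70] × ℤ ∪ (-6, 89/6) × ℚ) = ([-6, 89/6] × ℝ) ∪ ([-6, 70] × ℤ)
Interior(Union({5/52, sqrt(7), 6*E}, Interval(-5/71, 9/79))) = Interval.open(-5/71, 9/79)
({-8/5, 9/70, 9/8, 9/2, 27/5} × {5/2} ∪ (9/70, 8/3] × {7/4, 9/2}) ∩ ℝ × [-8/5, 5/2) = (9/70, 8/3] × {7/4}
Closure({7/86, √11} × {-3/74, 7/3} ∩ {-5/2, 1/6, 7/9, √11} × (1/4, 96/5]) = {√11} × {7/3}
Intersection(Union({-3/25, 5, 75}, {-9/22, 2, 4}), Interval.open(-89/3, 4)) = {-9/22, -3/25, 2}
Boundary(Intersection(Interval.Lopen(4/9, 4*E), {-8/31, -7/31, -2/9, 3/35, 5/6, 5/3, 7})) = {5/6, 5/3, 7}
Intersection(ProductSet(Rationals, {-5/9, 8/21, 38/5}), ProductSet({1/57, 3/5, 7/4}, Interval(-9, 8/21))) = ProductSet({1/57, 3/5, 7/4}, {-5/9, 8/21})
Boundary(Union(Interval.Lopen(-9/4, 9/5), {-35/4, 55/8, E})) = {-35/4, -9/4, 9/5, 55/8, E}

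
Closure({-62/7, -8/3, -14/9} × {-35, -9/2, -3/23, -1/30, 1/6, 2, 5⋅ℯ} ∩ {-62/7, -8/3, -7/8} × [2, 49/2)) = {-62/7, -8/3} × {2, 5⋅ℯ}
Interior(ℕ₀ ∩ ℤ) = ∅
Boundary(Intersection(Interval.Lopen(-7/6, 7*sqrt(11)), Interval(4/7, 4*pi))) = {4/7, 4*pi}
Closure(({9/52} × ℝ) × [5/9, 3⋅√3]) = ({9/52} × ℝ) × [5/9, 3⋅√3]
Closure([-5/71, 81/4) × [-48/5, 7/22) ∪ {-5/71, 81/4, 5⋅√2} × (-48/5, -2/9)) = ({-5/71, 81/4} × [-48/5, 7/22]) ∪ ([-5/71, 81/4] × {-48/5, 7/22}) ∪ ([-5/71, 81/4) × [-48/5, 7/22)) ∪ ({-5/71, 81/4, 5⋅√2} × (-48/5, -2/9))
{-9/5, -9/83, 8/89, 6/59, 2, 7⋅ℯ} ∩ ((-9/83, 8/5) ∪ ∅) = {8/89, 6/59}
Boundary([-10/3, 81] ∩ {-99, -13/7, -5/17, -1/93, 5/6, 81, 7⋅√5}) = {-13/7, -5/17, -1/93, 5/6, 81, 7⋅√5}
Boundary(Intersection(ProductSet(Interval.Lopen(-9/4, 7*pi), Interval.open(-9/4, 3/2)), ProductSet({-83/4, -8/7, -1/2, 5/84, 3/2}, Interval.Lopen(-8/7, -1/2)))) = ProductSet({-8/7, -1/2, 5/84, 3/2}, Interval(-8/7, -1/2))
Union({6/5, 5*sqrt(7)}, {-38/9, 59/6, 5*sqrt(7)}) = {-38/9, 6/5, 59/6, 5*sqrt(7)}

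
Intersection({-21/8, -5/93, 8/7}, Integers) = EmptySet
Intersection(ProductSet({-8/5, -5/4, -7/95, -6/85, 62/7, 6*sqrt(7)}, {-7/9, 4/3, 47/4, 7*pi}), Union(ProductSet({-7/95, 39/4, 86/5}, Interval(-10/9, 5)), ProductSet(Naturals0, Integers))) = ProductSet({-7/95}, {-7/9, 4/3})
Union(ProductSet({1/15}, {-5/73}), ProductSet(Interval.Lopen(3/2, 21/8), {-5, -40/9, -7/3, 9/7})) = Union(ProductSet({1/15}, {-5/73}), ProductSet(Interval.Lopen(3/2, 21/8), {-5, -40/9, -7/3, 9/7}))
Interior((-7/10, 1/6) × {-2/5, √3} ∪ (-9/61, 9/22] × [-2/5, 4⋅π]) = (-9/61, 9/22) × (-2/5, 4⋅π)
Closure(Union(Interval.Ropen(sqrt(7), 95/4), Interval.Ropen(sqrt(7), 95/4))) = Interval(sqrt(7), 95/4)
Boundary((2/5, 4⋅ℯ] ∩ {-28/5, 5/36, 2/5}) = ∅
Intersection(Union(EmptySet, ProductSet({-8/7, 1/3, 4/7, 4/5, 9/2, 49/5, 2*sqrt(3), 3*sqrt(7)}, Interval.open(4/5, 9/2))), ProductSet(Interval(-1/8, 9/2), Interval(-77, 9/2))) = ProductSet({1/3, 4/7, 4/5, 9/2, 2*sqrt(3)}, Interval.open(4/5, 9/2))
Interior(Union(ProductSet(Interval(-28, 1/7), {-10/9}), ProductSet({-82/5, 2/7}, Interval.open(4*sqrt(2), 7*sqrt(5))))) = EmptySet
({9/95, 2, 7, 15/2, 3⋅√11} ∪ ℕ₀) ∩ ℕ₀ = ℕ₀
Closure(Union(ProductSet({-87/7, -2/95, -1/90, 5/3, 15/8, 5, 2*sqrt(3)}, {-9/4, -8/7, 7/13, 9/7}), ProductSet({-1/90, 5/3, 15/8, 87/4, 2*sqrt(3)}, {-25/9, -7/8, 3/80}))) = Union(ProductSet({-1/90, 5/3, 15/8, 87/4, 2*sqrt(3)}, {-25/9, -7/8, 3/80}), ProductSet({-87/7, -2/95, -1/90, 5/3, 15/8, 5, 2*sqrt(3)}, {-9/4, -8/7, 7/13, 9/7}))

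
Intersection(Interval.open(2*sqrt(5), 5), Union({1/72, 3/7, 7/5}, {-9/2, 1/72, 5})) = EmptySet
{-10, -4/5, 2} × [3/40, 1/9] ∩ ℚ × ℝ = {-10, -4/5, 2} × [3/40, 1/9]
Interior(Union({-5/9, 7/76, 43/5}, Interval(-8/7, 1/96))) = Interval.open(-8/7, 1/96)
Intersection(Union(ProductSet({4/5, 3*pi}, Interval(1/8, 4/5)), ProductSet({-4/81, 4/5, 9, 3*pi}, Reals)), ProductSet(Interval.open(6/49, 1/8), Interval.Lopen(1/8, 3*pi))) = EmptySet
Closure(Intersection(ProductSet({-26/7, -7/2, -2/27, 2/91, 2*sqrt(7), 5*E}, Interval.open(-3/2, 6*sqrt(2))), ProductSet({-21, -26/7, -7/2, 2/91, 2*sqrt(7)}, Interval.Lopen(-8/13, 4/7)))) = ProductSet({-26/7, -7/2, 2/91, 2*sqrt(7)}, Interval(-8/13, 4/7))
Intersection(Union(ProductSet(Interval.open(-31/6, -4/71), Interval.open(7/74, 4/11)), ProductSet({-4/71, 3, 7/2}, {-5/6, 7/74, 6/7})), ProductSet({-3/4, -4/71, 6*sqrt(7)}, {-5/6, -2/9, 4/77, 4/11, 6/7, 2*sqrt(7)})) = ProductSet({-4/71}, {-5/6, 6/7})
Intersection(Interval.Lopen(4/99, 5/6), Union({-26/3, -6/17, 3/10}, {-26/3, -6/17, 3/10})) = {3/10}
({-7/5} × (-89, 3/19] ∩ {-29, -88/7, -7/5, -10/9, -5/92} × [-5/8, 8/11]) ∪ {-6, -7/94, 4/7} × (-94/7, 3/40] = ({-7/5} × [-5/8, 3/19]) ∪ ({-6, -7/94, 4/7} × (-94/7, 3/40])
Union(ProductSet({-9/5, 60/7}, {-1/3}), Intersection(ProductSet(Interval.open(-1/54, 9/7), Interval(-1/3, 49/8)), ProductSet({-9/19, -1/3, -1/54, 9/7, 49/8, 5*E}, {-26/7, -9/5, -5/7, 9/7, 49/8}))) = ProductSet({-9/5, 60/7}, {-1/3})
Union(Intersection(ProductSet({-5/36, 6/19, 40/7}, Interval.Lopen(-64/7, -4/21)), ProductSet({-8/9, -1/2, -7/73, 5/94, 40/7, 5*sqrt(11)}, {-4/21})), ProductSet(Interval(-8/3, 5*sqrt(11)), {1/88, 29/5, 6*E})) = Union(ProductSet({40/7}, {-4/21}), ProductSet(Interval(-8/3, 5*sqrt(11)), {1/88, 29/5, 6*E}))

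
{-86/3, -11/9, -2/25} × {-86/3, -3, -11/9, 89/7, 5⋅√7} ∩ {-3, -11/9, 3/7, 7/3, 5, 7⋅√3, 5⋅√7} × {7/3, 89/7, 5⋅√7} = {-11/9} × {89/7, 5⋅√7}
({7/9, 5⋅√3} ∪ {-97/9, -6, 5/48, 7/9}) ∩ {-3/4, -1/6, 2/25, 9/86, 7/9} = {7/9}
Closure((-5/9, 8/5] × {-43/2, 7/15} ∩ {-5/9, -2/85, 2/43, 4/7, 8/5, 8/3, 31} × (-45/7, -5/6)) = ∅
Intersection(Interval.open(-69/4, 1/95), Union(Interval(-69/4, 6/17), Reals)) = Interval.open(-69/4, 1/95)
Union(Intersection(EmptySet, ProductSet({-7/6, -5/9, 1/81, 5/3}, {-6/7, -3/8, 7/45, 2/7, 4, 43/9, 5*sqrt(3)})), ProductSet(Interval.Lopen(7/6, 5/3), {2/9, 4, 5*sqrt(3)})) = ProductSet(Interval.Lopen(7/6, 5/3), {2/9, 4, 5*sqrt(3)})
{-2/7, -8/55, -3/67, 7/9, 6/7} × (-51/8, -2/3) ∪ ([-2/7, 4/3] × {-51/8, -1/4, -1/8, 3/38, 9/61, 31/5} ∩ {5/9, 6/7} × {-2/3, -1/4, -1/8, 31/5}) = ({5/9, 6/7} × {-1/4, -1/8, 31/5}) ∪ ({-2/7, -8/55, -3/67, 7/9, 6/7} × (-51/8, -2/3))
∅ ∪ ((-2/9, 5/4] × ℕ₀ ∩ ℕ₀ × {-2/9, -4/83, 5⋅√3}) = ∅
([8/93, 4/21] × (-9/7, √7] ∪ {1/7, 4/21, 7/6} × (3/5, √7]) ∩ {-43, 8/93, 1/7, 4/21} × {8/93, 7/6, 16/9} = {8/93, 1/7, 4/21} × {8/93, 7/6, 16/9}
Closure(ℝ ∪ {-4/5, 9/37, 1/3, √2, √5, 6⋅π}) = ℝ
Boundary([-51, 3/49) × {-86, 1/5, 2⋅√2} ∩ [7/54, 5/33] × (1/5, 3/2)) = ∅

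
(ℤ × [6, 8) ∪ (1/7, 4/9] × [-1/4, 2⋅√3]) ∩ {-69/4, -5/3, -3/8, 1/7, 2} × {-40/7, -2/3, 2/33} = ∅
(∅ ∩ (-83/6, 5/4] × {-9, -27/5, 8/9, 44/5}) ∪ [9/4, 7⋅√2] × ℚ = [9/4, 7⋅√2] × ℚ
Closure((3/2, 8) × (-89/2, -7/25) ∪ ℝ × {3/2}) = (ℝ × {3/2}) ∪ ({3/2, 8} × [-89/2, -7/25]) ∪ ([3/2, 8] × {-89/2, -7/25}) ∪ ((3/2, 8) × (-89/2, -7/25))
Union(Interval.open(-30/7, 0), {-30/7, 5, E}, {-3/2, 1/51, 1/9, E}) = Union({1/51, 1/9, 5, E}, Interval.Ropen(-30/7, 0))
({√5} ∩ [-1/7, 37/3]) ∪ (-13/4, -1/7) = (-13/4, -1/7) ∪ {√5}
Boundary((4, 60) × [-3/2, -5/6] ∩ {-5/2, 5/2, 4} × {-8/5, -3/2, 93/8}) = ∅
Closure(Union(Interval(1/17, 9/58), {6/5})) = Union({6/5}, Interval(1/17, 9/58))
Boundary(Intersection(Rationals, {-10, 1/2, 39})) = {-10, 1/2, 39}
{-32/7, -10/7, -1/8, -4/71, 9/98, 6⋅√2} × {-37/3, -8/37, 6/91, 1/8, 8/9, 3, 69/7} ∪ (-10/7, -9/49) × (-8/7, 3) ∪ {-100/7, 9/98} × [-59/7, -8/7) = ({-100/7, 9/98} × [-59/7, -8/7)) ∪ ((-10/7, -9/49) × (-8/7, 3)) ∪ ({-32/7, -10/7, -1/8, -4/71, 9/98, 6⋅√2} × {-37/3, -8/37, 6/91, 1/8, 8/9, 3, 69/7})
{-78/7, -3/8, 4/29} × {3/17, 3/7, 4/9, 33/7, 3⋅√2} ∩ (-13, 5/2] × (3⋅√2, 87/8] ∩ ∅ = ∅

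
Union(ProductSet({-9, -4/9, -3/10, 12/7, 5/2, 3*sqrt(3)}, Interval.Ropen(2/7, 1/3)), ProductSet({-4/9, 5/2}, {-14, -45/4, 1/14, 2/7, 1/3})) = Union(ProductSet({-4/9, 5/2}, {-14, -45/4, 1/14, 2/7, 1/3}), ProductSet({-9, -4/9, -3/10, 12/7, 5/2, 3*sqrt(3)}, Interval.Ropen(2/7, 1/3)))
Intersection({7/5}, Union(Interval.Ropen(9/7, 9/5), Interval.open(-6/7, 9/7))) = {7/5}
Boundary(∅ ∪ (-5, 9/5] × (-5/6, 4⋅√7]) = ({-5, 9/5} × [-5/6, 4⋅√7]) ∪ ([-5, 9/5] × {-5/6, 4⋅√7})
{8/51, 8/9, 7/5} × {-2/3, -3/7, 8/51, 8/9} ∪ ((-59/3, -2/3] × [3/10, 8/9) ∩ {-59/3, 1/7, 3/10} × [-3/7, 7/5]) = {8/51, 8/9, 7/5} × {-2/3, -3/7, 8/51, 8/9}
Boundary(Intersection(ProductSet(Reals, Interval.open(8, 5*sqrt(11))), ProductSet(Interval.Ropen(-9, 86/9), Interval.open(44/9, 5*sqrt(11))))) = Union(ProductSet({-9, 86/9}, Interval(8, 5*sqrt(11))), ProductSet(Interval(-9, 86/9), {8, 5*sqrt(11)}))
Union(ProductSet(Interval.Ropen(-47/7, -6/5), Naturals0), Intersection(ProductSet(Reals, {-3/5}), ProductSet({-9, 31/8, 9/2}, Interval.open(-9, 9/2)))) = Union(ProductSet({-9, 31/8, 9/2}, {-3/5}), ProductSet(Interval.Ropen(-47/7, -6/5), Naturals0))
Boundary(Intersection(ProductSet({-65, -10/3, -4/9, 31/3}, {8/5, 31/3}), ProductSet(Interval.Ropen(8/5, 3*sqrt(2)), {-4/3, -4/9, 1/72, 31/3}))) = EmptySet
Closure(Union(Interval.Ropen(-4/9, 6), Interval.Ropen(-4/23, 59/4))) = Interval(-4/9, 59/4)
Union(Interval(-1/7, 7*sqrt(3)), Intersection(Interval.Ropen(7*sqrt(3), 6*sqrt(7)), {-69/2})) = Interval(-1/7, 7*sqrt(3))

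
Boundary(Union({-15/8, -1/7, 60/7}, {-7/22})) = {-15/8, -7/22, -1/7, 60/7}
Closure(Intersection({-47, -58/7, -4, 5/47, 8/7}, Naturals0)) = EmptySet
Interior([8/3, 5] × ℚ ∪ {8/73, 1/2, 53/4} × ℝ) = ∅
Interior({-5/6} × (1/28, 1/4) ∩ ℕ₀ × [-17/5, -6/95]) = ∅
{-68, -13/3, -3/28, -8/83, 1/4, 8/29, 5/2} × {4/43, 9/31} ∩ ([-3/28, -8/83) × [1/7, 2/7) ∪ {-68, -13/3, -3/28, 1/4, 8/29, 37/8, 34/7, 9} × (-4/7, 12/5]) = {-68, -13/3, -3/28, 1/4, 8/29} × {4/43, 9/31}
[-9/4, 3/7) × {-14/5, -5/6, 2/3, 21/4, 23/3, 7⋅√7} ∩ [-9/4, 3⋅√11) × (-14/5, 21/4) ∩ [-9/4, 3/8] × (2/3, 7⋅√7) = ∅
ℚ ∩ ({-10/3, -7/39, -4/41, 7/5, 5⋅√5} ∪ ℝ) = ℚ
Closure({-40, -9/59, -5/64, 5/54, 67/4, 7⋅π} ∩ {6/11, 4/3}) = ∅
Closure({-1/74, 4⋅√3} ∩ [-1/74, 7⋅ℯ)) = {-1/74, 4⋅√3}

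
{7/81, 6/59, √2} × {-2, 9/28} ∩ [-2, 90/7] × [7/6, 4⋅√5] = ∅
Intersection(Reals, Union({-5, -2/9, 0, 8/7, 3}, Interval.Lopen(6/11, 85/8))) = Union({-5, -2/9, 0}, Interval.Lopen(6/11, 85/8))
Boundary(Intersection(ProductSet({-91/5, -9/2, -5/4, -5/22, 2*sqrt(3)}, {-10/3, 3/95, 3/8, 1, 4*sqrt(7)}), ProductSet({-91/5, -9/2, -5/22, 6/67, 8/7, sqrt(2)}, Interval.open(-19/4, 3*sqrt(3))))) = ProductSet({-91/5, -9/2, -5/22}, {-10/3, 3/95, 3/8, 1})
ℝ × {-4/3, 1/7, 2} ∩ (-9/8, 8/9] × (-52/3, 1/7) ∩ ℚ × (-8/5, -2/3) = (ℚ ∩ (-9/8, 8/9]) × {-4/3}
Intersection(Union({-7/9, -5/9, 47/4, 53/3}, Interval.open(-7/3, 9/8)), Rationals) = Union({47/4, 53/3}, Intersection(Interval.open(-7/3, 9/8), Rationals))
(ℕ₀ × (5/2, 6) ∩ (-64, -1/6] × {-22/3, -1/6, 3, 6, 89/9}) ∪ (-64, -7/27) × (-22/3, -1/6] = (-64, -7/27) × (-22/3, -1/6]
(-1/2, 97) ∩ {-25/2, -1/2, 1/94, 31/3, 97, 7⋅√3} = {1/94, 31/3, 7⋅√3}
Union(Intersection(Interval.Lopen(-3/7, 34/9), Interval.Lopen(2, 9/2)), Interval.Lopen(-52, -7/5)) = Union(Interval.Lopen(-52, -7/5), Interval.Lopen(2, 34/9))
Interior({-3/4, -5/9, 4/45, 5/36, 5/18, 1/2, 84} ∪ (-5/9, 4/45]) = (-5/9, 4/45)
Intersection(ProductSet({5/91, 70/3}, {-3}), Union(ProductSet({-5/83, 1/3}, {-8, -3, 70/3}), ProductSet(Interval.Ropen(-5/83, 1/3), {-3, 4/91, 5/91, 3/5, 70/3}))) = ProductSet({5/91}, {-3})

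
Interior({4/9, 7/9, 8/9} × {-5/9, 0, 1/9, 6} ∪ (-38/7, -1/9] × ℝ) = (-38/7, -1/9) × ℝ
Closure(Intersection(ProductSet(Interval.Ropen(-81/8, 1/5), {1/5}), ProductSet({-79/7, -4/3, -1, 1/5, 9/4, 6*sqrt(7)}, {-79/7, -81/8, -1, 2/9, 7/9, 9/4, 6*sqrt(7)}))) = EmptySet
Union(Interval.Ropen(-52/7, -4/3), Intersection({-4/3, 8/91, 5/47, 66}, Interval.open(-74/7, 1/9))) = Union({8/91, 5/47}, Interval(-52/7, -4/3))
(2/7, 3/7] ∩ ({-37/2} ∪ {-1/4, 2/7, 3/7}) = {3/7}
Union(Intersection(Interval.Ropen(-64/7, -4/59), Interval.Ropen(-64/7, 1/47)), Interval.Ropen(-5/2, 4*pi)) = Interval.Ropen(-64/7, 4*pi)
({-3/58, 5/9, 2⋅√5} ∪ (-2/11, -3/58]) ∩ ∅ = ∅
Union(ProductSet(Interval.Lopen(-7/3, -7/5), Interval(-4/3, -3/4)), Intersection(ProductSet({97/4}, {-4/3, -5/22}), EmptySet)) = ProductSet(Interval.Lopen(-7/3, -7/5), Interval(-4/3, -3/4))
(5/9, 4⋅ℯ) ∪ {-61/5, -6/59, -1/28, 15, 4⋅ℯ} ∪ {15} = {-61/5, -6/59, -1/28, 15} ∪ (5/9, 4⋅ℯ]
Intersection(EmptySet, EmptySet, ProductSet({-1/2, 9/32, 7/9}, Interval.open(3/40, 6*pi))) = EmptySet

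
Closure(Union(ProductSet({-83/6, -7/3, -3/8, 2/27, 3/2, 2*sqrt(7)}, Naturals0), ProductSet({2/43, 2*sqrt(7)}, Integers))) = Union(ProductSet({2/43, 2*sqrt(7)}, Integers), ProductSet({-83/6, -7/3, -3/8, 2/27, 3/2, 2*sqrt(7)}, Naturals0))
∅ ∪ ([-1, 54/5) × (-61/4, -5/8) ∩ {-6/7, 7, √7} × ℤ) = {-6/7, 7, √7} × {-15, -14, …, -1}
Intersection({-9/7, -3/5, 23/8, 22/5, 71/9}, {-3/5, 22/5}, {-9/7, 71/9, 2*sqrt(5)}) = EmptySet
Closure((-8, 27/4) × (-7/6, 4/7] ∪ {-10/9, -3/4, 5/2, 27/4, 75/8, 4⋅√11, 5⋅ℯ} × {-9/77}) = ({-8, 27/4} × [-7/6, 4/7]) ∪ ([-8, 27/4] × {-7/6, 4/7}) ∪ ((-8, 27/4) × (-7/6, 4/7]) ∪ ({-10/9, -3/4, 5/2, 27/4, 75/8, 4⋅√11, 5⋅ℯ} × {-9/77})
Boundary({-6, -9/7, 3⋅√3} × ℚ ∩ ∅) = ∅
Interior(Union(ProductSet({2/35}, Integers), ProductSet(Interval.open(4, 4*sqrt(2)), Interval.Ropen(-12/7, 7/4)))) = ProductSet(Interval.open(4, 4*sqrt(2)), Interval.open(-12/7, 7/4))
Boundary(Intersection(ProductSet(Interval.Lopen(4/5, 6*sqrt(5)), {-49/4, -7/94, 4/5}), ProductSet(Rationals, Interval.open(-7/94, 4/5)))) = EmptySet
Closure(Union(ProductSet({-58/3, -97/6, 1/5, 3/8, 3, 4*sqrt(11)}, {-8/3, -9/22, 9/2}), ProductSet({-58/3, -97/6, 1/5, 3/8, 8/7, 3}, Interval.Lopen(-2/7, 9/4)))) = Union(ProductSet({-58/3, -97/6, 1/5, 3/8, 8/7, 3}, Interval(-2/7, 9/4)), ProductSet({-58/3, -97/6, 1/5, 3/8, 3, 4*sqrt(11)}, {-8/3, -9/22, 9/2}))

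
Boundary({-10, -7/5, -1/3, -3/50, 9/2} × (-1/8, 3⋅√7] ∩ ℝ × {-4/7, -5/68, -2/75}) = {-10, -7/5, -1/3, -3/50, 9/2} × {-5/68, -2/75}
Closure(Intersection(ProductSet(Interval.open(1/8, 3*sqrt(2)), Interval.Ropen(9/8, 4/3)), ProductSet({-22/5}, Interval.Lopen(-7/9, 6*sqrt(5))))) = EmptySet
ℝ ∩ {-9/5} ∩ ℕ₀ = ∅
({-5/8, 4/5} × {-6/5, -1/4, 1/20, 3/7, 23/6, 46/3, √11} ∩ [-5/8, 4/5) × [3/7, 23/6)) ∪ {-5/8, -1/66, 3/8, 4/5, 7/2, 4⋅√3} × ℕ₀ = ({-5/8} × {3/7, √11}) ∪ ({-5/8, -1/66, 3/8, 4/5, 7/2, 4⋅√3} × ℕ₀)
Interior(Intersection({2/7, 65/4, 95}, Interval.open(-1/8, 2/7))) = EmptySet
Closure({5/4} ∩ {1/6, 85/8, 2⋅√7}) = ∅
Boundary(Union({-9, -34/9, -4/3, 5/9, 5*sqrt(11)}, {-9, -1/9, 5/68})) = {-9, -34/9, -4/3, -1/9, 5/68, 5/9, 5*sqrt(11)}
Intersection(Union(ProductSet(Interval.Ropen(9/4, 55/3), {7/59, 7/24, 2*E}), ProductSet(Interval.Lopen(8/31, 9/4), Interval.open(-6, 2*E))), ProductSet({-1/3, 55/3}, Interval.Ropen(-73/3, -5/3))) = EmptySet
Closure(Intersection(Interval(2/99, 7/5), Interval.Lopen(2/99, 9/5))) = Interval(2/99, 7/5)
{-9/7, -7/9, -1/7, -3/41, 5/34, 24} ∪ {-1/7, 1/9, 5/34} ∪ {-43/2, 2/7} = {-43/2, -9/7, -7/9, -1/7, -3/41, 1/9, 5/34, 2/7, 24}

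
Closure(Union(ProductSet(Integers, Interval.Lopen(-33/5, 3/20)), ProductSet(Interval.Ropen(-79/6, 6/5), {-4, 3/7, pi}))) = Union(ProductSet(Integers, Interval(-33/5, 3/20)), ProductSet(Interval(-79/6, 6/5), {-4, 3/7, pi}))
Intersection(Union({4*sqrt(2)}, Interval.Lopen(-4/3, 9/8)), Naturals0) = Range(0, 2, 1)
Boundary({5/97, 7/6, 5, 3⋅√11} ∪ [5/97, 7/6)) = {5/97, 7/6, 5, 3⋅√11}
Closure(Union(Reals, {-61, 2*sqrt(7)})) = Reals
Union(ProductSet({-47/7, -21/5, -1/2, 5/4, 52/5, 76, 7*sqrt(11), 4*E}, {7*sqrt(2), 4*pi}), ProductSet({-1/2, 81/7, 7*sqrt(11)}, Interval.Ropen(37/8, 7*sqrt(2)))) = Union(ProductSet({-1/2, 81/7, 7*sqrt(11)}, Interval.Ropen(37/8, 7*sqrt(2))), ProductSet({-47/7, -21/5, -1/2, 5/4, 52/5, 76, 7*sqrt(11), 4*E}, {7*sqrt(2), 4*pi}))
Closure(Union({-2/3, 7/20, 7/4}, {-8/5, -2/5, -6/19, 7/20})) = {-8/5, -2/3, -2/5, -6/19, 7/20, 7/4}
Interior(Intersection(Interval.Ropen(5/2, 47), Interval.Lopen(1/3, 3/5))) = EmptySet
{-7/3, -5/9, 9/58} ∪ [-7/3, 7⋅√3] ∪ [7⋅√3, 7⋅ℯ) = [-7/3, 7⋅ℯ)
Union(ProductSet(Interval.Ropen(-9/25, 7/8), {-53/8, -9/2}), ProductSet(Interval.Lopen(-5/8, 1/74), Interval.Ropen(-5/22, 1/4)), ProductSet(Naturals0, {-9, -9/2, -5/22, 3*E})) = Union(ProductSet(Interval.Lopen(-5/8, 1/74), Interval.Ropen(-5/22, 1/4)), ProductSet(Interval.Ropen(-9/25, 7/8), {-53/8, -9/2}), ProductSet(Naturals0, {-9, -9/2, -5/22, 3*E}))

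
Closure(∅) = ∅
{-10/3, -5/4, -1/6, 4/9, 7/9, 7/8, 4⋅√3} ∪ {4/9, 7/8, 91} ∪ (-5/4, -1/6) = {-10/3, 4/9, 7/9, 7/8, 91, 4⋅√3} ∪ [-5/4, -1/6]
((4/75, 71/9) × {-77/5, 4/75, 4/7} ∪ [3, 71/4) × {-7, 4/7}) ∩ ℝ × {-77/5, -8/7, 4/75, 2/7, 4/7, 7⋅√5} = ([3, 71/4) × {4/7}) ∪ ((4/75, 71/9) × {-77/5, 4/75, 4/7})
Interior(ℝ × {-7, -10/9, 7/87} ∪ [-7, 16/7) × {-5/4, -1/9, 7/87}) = ∅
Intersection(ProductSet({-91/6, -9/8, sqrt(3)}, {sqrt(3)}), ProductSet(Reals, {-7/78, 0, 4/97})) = EmptySet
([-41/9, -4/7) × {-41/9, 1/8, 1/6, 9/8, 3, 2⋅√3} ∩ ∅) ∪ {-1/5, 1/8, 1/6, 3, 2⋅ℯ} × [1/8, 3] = {-1/5, 1/8, 1/6, 3, 2⋅ℯ} × [1/8, 3]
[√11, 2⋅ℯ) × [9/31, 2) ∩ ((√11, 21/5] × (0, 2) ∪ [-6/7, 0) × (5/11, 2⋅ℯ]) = (√11, 21/5] × [9/31, 2)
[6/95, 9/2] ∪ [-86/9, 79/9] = [-86/9, 79/9]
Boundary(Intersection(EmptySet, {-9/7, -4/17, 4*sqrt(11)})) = EmptySet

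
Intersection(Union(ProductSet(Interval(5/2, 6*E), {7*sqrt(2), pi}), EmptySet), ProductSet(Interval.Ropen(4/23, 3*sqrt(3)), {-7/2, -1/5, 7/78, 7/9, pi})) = ProductSet(Interval.Ropen(5/2, 3*sqrt(3)), {pi})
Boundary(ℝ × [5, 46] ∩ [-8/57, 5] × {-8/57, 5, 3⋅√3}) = [-8/57, 5] × {5, 3⋅√3}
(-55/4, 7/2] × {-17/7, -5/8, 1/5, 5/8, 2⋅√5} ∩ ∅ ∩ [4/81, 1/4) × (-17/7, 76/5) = ∅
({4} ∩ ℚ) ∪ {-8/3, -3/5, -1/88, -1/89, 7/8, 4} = {-8/3, -3/5, -1/88, -1/89, 7/8, 4}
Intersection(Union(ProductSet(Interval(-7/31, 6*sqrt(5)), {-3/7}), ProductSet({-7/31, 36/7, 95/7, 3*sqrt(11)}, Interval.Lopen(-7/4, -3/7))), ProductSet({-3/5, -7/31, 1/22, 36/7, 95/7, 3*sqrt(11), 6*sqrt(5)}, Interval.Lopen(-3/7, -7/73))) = EmptySet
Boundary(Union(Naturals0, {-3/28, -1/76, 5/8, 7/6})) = Union({-3/28, -1/76, 5/8, 7/6}, Naturals0)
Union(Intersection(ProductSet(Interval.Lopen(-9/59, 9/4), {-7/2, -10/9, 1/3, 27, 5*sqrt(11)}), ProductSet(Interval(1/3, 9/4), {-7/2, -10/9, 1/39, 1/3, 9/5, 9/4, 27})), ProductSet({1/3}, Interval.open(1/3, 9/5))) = Union(ProductSet({1/3}, Interval.open(1/3, 9/5)), ProductSet(Interval(1/3, 9/4), {-7/2, -10/9, 1/3, 27}))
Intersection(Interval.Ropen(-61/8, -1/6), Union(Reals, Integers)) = Interval.Ropen(-61/8, -1/6)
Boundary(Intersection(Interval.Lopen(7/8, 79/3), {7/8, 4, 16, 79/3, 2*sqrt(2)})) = {4, 16, 79/3, 2*sqrt(2)}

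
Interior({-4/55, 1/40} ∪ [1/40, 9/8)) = (1/40, 9/8)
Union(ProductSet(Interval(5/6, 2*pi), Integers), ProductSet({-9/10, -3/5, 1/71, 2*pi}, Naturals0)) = Union(ProductSet({-9/10, -3/5, 1/71, 2*pi}, Naturals0), ProductSet(Interval(5/6, 2*pi), Integers))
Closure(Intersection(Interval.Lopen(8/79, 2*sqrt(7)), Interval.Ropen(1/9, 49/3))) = Interval(1/9, 2*sqrt(7))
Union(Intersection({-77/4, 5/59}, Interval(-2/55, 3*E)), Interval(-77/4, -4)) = Union({5/59}, Interval(-77/4, -4))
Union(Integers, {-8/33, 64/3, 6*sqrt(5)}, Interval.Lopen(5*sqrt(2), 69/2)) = Union({-8/33}, Integers, Interval.Lopen(5*sqrt(2), 69/2))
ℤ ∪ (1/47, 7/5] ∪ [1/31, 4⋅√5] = ℤ ∪ (1/47, 4⋅√5]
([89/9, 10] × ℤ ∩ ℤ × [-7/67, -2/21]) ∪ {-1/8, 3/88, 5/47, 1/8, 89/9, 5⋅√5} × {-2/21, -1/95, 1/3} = {-1/8, 3/88, 5/47, 1/8, 89/9, 5⋅√5} × {-2/21, -1/95, 1/3}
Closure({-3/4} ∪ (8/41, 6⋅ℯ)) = {-3/4} ∪ [8/41, 6⋅ℯ]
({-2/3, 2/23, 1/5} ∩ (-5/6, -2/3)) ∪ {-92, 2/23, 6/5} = {-92, 2/23, 6/5}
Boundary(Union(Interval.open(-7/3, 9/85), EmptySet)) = {-7/3, 9/85}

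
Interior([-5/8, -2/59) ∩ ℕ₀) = ∅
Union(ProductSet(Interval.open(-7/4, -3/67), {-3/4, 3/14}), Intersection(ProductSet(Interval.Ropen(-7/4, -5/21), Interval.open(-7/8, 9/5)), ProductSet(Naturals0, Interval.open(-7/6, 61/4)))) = ProductSet(Interval.open(-7/4, -3/67), {-3/4, 3/14})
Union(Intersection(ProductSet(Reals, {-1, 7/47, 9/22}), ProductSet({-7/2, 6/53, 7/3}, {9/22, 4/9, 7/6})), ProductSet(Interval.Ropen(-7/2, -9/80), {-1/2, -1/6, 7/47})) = Union(ProductSet({-7/2, 6/53, 7/3}, {9/22}), ProductSet(Interval.Ropen(-7/2, -9/80), {-1/2, -1/6, 7/47}))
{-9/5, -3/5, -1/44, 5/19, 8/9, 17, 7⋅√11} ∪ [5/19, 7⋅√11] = {-9/5, -3/5, -1/44} ∪ [5/19, 7⋅√11]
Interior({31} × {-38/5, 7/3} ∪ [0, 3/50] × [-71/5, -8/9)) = (0, 3/50) × (-71/5, -8/9)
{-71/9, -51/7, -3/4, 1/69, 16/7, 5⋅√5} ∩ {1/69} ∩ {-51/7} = ∅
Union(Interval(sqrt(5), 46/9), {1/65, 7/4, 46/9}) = Union({1/65, 7/4}, Interval(sqrt(5), 46/9))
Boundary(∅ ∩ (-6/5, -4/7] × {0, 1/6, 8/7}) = ∅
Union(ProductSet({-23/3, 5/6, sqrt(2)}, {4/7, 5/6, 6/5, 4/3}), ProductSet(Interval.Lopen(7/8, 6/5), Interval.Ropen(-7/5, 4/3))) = Union(ProductSet({-23/3, 5/6, sqrt(2)}, {4/7, 5/6, 6/5, 4/3}), ProductSet(Interval.Lopen(7/8, 6/5), Interval.Ropen(-7/5, 4/3)))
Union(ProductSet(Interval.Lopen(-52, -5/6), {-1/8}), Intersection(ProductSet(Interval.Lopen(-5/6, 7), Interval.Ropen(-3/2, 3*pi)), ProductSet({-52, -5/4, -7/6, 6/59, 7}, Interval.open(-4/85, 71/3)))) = Union(ProductSet({6/59, 7}, Interval.open(-4/85, 3*pi)), ProductSet(Interval.Lopen(-52, -5/6), {-1/8}))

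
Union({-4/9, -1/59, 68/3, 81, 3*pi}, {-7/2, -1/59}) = {-7/2, -4/9, -1/59, 68/3, 81, 3*pi}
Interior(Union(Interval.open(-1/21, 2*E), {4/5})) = Interval.open(-1/21, 2*E)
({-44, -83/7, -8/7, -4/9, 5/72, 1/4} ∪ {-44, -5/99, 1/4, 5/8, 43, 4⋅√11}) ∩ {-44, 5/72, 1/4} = {-44, 5/72, 1/4}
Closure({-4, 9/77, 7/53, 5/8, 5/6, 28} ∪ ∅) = {-4, 9/77, 7/53, 5/8, 5/6, 28}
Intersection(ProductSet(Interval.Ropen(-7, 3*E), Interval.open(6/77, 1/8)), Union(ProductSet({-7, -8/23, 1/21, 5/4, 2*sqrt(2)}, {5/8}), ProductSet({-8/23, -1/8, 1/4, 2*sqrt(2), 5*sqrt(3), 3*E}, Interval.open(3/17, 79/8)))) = EmptySet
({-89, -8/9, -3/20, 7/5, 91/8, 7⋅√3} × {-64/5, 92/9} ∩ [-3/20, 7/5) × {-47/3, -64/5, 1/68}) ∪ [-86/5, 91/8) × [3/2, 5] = ({-3/20} × {-64/5}) ∪ ([-86/5, 91/8) × [3/2, 5])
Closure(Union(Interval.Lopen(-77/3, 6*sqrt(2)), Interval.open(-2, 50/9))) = Interval(-77/3, 6*sqrt(2))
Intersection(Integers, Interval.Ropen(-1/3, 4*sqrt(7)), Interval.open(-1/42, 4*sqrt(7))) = Range(0, 11, 1)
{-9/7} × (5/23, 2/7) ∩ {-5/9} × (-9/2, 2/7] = ∅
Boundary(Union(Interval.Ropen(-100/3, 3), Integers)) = Union(Complement(Integers, Interval.open(-100/3, 3)), {-100/3})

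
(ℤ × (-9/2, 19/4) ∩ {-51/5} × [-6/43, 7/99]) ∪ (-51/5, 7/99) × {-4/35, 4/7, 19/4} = (-51/5, 7/99) × {-4/35, 4/7, 19/4}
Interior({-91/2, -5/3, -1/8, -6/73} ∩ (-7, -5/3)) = ∅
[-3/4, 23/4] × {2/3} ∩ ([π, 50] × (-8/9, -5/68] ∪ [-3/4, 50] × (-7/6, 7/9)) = [-3/4, 23/4] × {2/3}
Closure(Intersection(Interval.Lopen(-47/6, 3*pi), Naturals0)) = Range(0, 10, 1)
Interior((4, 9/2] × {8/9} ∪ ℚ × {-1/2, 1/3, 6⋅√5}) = ∅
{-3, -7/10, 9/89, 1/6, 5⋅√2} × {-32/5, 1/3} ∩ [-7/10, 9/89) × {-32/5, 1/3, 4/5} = {-7/10} × {-32/5, 1/3}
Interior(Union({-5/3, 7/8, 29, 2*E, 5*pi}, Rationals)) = EmptySet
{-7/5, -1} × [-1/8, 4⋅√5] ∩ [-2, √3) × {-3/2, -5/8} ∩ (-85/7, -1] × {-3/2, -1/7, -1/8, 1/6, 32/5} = ∅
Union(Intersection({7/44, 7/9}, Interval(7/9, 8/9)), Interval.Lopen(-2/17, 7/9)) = Interval.Lopen(-2/17, 7/9)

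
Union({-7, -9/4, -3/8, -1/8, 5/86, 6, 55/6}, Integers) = Union({-9/4, -3/8, -1/8, 5/86, 55/6}, Integers)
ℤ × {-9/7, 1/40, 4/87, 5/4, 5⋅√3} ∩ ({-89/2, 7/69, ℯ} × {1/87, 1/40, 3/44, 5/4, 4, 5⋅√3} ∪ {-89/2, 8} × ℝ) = {8} × {-9/7, 1/40, 4/87, 5/4, 5⋅√3}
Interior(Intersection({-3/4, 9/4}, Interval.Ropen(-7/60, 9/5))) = EmptySet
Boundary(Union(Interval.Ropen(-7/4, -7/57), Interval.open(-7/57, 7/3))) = {-7/4, -7/57, 7/3}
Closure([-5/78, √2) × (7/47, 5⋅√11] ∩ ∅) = ∅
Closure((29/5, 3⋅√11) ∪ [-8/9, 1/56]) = [-8/9, 1/56] ∪ [29/5, 3⋅√11]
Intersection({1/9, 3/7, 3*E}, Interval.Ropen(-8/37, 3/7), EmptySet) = EmptySet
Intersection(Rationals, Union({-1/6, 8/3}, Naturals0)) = Union({-1/6, 8/3}, Naturals0)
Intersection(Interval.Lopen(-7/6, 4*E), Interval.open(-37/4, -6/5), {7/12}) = EmptySet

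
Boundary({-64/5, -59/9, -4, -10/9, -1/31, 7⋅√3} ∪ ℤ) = ℤ ∪ {-64/5, -59/9, -10/9, -1/31, 7⋅√3}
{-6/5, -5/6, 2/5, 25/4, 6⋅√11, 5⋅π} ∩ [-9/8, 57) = {-5/6, 2/5, 25/4, 6⋅√11, 5⋅π}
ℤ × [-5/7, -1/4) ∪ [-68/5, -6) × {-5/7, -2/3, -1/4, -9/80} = (ℤ × [-5/7, -1/4)) ∪ ([-68/5, -6) × {-5/7, -2/3, -1/4, -9/80})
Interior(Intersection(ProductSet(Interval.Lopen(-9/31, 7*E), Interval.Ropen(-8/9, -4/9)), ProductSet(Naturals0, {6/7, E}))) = EmptySet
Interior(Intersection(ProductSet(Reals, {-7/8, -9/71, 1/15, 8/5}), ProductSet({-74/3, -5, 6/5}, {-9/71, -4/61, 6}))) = EmptySet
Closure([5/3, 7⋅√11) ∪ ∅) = [5/3, 7⋅√11]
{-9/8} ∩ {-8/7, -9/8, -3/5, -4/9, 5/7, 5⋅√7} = {-9/8}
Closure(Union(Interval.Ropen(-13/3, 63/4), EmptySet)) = Interval(-13/3, 63/4)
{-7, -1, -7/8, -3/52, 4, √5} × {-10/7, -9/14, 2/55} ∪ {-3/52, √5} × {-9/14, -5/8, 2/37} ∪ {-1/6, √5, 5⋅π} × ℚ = ({-3/52, √5} × {-9/14, -5/8, 2/37}) ∪ ({-1/6, √5, 5⋅π} × ℚ) ∪ ({-7, -1, -7/8, -3/52, 4, √5} × {-10/7, -9/14, 2/55})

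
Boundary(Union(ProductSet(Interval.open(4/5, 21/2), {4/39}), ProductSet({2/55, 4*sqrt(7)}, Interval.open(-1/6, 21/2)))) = Union(ProductSet({2/55, 4*sqrt(7)}, Interval(-1/6, 21/2)), ProductSet(Interval(4/5, 21/2), {4/39}))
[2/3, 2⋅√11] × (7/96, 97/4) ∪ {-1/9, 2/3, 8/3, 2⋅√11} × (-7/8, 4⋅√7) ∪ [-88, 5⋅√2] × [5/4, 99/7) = ([-88, 5⋅√2] × [5/4, 99/7)) ∪ ([2/3, 2⋅√11] × (7/96, 97/4)) ∪ ({-1/9, 2/3, 8/3, 2⋅√11} × (-7/8, 4⋅√7))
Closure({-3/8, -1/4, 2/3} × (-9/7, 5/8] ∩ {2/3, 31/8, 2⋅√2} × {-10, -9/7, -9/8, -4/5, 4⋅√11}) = {2/3} × {-9/8, -4/5}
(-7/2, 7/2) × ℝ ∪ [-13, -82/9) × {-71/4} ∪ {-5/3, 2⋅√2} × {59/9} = ((-7/2, 7/2) × ℝ) ∪ ([-13, -82/9) × {-71/4})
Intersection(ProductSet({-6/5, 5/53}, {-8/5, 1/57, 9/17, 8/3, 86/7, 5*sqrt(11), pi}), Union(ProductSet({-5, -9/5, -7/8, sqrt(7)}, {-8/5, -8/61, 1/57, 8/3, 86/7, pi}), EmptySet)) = EmptySet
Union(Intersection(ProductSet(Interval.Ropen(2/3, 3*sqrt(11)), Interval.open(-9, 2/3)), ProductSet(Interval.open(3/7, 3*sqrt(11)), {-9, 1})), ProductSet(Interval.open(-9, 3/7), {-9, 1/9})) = ProductSet(Interval.open(-9, 3/7), {-9, 1/9})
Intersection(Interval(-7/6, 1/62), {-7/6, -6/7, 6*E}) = {-7/6, -6/7}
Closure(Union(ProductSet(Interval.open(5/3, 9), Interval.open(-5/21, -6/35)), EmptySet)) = Union(ProductSet({5/3, 9}, Interval(-5/21, -6/35)), ProductSet(Interval(5/3, 9), {-5/21, -6/35}), ProductSet(Interval.open(5/3, 9), Interval.open(-5/21, -6/35)))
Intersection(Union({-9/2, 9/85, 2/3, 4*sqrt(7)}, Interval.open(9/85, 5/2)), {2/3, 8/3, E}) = {2/3}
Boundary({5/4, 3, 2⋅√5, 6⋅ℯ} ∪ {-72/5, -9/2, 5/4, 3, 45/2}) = {-72/5, -9/2, 5/4, 3, 45/2, 2⋅√5, 6⋅ℯ}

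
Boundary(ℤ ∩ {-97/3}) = ∅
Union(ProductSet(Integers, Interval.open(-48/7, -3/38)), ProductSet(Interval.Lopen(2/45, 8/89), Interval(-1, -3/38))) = Union(ProductSet(Integers, Interval.open(-48/7, -3/38)), ProductSet(Interval.Lopen(2/45, 8/89), Interval(-1, -3/38)))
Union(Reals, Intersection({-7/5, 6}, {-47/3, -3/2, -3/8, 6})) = Reals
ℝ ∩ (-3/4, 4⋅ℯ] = (-3/4, 4⋅ℯ]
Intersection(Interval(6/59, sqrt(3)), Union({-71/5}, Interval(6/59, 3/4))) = Interval(6/59, 3/4)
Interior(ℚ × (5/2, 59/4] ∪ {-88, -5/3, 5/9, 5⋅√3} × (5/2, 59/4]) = ∅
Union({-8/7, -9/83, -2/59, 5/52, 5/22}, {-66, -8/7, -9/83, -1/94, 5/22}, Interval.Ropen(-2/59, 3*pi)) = Union({-66, -8/7, -9/83}, Interval.Ropen(-2/59, 3*pi))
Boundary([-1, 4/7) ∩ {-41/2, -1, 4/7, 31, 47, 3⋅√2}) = {-1}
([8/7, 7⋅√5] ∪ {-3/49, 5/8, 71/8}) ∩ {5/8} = {5/8}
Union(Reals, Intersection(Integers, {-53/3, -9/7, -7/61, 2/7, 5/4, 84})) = Reals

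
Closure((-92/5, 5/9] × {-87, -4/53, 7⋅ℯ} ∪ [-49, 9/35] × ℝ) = ([-49, 9/35] × ℝ) ∪ ((-92/5, 5/9] × {-87, -4/53, 7⋅ℯ})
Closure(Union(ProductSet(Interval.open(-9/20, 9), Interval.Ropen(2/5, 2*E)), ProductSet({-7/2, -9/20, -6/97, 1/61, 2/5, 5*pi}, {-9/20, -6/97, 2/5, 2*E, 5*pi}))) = Union(ProductSet({-9/20, 9}, Interval(2/5, 2*E)), ProductSet({-7/2, -9/20, -6/97, 1/61, 2/5, 5*pi}, {-9/20, -6/97, 2/5, 2*E, 5*pi}), ProductSet(Interval(-9/20, 9), {2/5, 2*E}), ProductSet(Interval.open(-9/20, 9), Interval.Ropen(2/5, 2*E)))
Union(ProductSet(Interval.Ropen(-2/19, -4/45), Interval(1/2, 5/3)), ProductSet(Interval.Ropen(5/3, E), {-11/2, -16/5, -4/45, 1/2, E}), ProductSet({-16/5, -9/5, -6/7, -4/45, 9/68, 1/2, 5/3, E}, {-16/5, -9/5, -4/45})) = Union(ProductSet({-16/5, -9/5, -6/7, -4/45, 9/68, 1/2, 5/3, E}, {-16/5, -9/5, -4/45}), ProductSet(Interval.Ropen(-2/19, -4/45), Interval(1/2, 5/3)), ProductSet(Interval.Ropen(5/3, E), {-11/2, -16/5, -4/45, 1/2, E}))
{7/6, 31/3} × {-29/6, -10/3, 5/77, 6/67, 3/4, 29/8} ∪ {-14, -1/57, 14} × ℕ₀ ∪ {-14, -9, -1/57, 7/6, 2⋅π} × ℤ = ({-14, -1/57, 14} × ℕ₀) ∪ ({-14, -9, -1/57, 7/6, 2⋅π} × ℤ) ∪ ({7/6, 31/3} × {-29/6, -10/3, 5/77, 6/67, 3/4, 29/8})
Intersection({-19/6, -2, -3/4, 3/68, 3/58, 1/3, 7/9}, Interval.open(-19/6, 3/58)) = {-2, -3/4, 3/68}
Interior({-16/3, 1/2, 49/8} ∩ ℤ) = ∅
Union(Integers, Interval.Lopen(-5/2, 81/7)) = Union(Integers, Interval.Lopen(-5/2, 81/7))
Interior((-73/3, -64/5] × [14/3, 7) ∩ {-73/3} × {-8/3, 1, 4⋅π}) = ∅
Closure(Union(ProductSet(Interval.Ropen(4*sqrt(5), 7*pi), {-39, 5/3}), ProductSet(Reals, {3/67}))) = Union(ProductSet(Interval(4*sqrt(5), 7*pi), {-39, 5/3}), ProductSet(Reals, {3/67}))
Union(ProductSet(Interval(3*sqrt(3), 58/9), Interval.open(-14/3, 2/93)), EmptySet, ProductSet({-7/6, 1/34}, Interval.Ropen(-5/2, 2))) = Union(ProductSet({-7/6, 1/34}, Interval.Ropen(-5/2, 2)), ProductSet(Interval(3*sqrt(3), 58/9), Interval.open(-14/3, 2/93)))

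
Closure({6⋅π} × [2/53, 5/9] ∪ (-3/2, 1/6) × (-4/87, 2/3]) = ({-3/2, 1/6} × [-4/87, 2/3]) ∪ ([-3/2, 1/6] × {-4/87, 2/3}) ∪ ({6⋅π} × [2/53, 5/9]) ∪ ((-3/2, 1/6) × (-4/87, 2/3])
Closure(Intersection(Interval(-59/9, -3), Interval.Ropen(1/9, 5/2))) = EmptySet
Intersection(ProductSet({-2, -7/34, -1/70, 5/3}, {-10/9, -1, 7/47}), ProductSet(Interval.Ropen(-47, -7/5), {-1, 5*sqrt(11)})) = ProductSet({-2}, {-1})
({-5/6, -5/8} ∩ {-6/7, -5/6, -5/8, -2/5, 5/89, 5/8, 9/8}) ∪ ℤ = ℤ ∪ {-5/6, -5/8}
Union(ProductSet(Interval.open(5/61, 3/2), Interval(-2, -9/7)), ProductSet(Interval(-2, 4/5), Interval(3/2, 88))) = Union(ProductSet(Interval(-2, 4/5), Interval(3/2, 88)), ProductSet(Interval.open(5/61, 3/2), Interval(-2, -9/7)))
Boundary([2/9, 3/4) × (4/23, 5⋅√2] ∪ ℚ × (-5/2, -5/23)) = (ℝ × [-5/2, -5/23]) ∪ ({2/9, 3/4} × [4/23, 5⋅√2]) ∪ ([2/9, 3/4] × {4/23, 5⋅√2})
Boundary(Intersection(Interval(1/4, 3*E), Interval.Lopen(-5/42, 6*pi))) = {1/4, 3*E}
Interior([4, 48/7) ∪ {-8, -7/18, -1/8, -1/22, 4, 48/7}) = (4, 48/7)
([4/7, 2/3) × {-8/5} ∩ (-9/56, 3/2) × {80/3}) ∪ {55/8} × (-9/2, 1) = {55/8} × (-9/2, 1)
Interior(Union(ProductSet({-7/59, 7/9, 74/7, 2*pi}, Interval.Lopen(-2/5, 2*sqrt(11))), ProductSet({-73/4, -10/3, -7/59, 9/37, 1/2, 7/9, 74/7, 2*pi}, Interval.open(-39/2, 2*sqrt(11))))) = EmptySet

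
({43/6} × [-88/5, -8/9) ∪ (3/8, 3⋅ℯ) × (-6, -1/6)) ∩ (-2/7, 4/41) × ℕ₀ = ∅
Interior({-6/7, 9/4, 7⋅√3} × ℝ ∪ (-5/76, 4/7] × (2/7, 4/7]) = (-5/76, 4/7) × (2/7, 4/7)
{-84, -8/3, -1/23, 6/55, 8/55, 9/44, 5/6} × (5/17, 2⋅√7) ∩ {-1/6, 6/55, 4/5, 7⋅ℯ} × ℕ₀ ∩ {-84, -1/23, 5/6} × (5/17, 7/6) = ∅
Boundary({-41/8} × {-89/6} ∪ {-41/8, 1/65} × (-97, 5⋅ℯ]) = {-41/8, 1/65} × [-97, 5⋅ℯ]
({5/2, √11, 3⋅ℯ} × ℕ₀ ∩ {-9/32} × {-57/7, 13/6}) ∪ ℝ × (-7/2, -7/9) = ℝ × (-7/2, -7/9)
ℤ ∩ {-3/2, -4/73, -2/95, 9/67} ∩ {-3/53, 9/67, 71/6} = ∅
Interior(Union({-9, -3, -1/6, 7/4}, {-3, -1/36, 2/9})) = EmptySet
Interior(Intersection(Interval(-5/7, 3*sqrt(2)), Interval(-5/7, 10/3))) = Interval.open(-5/7, 10/3)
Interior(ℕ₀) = ∅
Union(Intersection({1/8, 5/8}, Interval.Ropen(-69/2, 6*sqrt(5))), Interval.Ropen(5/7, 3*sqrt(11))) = Union({1/8, 5/8}, Interval.Ropen(5/7, 3*sqrt(11)))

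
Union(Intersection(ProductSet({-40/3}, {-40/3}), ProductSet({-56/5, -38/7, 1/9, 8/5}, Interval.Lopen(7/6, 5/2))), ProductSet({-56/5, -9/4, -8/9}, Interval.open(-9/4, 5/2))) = ProductSet({-56/5, -9/4, -8/9}, Interval.open(-9/4, 5/2))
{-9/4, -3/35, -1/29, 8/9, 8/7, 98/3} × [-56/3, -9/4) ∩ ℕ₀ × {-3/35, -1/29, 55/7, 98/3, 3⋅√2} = ∅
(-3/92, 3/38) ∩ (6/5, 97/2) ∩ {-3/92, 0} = ∅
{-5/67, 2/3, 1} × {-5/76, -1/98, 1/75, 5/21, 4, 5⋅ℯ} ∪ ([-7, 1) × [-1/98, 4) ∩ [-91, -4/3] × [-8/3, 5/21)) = ([-7, -4/3] × [-1/98, 5/21)) ∪ ({-5/67, 2/3, 1} × {-5/76, -1/98, 1/75, 5/21, 4, 5⋅ℯ})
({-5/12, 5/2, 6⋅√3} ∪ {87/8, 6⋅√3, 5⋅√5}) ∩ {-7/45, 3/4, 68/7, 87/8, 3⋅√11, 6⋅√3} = {87/8, 6⋅√3}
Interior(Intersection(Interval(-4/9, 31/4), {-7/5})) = EmptySet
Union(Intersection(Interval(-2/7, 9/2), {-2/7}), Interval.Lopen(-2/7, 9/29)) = Interval(-2/7, 9/29)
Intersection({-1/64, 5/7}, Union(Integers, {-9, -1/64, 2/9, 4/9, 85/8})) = {-1/64}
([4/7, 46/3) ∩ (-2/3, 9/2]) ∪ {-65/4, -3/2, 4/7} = {-65/4, -3/2} ∪ [4/7, 9/2]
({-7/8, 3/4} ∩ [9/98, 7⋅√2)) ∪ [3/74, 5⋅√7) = [3/74, 5⋅√7)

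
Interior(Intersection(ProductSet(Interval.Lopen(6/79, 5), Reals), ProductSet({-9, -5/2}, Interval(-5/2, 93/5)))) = EmptySet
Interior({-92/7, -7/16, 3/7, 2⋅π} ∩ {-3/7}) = ∅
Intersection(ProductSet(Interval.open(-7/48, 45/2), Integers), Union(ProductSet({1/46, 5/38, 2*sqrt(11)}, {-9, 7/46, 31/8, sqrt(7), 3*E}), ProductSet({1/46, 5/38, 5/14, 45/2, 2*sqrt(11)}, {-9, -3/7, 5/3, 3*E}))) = ProductSet({1/46, 5/38, 5/14, 2*sqrt(11)}, {-9})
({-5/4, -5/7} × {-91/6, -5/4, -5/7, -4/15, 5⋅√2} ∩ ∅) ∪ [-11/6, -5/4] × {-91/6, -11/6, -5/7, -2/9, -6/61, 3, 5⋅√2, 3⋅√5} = [-11/6, -5/4] × {-91/6, -11/6, -5/7, -2/9, -6/61, 3, 5⋅√2, 3⋅√5}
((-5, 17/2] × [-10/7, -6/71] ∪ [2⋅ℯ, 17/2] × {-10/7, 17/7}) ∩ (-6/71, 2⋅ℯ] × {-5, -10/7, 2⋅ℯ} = (-6/71, 2⋅ℯ] × {-10/7}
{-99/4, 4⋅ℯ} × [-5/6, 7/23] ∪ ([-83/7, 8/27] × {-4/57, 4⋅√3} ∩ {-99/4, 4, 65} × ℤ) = {-99/4, 4⋅ℯ} × [-5/6, 7/23]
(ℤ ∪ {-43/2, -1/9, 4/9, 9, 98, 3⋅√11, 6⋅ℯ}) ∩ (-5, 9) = {-4, -3, …, 8} ∪ {-1/9, 4/9}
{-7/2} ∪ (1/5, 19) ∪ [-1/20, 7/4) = {-7/2} ∪ [-1/20, 19)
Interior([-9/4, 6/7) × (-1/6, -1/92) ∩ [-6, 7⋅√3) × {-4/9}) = ∅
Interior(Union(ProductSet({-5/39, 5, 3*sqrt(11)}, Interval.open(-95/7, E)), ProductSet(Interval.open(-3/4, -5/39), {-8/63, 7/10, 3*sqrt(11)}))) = EmptySet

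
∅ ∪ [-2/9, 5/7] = [-2/9, 5/7]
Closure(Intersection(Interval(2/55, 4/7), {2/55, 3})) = {2/55}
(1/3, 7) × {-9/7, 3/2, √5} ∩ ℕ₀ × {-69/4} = ∅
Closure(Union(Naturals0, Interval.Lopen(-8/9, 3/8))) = Union(Complement(Naturals0, Interval.open(-8/9, 3/8)), Interval(-8/9, 3/8), Naturals0)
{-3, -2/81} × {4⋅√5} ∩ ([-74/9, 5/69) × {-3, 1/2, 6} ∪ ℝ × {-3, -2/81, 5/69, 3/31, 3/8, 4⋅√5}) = {-3, -2/81} × {4⋅√5}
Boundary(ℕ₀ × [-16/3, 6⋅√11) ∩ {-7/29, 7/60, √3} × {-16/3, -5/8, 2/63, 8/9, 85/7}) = ∅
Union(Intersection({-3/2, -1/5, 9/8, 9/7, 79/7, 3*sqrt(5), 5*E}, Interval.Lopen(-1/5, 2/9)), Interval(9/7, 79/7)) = Interval(9/7, 79/7)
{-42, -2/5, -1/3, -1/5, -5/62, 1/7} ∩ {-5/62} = {-5/62}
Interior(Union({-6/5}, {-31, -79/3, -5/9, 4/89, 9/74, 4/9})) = EmptySet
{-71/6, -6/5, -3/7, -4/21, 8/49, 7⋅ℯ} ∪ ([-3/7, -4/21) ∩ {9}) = {-71/6, -6/5, -3/7, -4/21, 8/49, 7⋅ℯ}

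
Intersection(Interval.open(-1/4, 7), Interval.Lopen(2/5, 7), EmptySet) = EmptySet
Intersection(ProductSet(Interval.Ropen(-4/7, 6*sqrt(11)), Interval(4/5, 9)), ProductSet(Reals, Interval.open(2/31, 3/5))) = EmptySet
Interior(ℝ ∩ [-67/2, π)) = (-67/2, π)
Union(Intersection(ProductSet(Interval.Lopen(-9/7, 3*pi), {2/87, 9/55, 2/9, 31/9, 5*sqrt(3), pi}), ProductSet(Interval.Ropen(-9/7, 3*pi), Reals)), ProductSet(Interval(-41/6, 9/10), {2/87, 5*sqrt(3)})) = Union(ProductSet(Interval(-41/6, 9/10), {2/87, 5*sqrt(3)}), ProductSet(Interval.open(-9/7, 3*pi), {2/87, 9/55, 2/9, 31/9, 5*sqrt(3), pi}))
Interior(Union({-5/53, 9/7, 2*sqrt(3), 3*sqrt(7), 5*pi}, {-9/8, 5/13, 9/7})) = EmptySet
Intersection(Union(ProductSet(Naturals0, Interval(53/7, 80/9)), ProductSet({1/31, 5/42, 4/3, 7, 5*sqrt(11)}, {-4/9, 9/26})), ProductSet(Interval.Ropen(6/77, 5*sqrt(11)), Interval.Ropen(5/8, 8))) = ProductSet(Range(1, 17, 1), Interval.Ropen(53/7, 8))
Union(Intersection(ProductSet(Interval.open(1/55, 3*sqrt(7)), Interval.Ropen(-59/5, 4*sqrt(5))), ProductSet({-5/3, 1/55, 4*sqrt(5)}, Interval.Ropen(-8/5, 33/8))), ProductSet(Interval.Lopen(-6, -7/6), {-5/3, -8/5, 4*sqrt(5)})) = ProductSet(Interval.Lopen(-6, -7/6), {-5/3, -8/5, 4*sqrt(5)})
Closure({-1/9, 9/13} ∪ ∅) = {-1/9, 9/13}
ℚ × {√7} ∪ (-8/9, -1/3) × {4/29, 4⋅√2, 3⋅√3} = (ℚ × {√7}) ∪ ((-8/9, -1/3) × {4/29, 4⋅√2, 3⋅√3})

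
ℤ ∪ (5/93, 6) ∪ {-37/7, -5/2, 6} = ℤ ∪ {-37/7, -5/2} ∪ (5/93, 6]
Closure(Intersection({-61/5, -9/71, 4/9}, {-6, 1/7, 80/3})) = EmptySet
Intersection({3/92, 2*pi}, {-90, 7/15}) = EmptySet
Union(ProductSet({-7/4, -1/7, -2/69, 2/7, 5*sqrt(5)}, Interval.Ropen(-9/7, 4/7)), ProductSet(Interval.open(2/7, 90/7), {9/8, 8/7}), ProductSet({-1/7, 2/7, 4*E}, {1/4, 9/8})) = Union(ProductSet({-1/7, 2/7, 4*E}, {1/4, 9/8}), ProductSet({-7/4, -1/7, -2/69, 2/7, 5*sqrt(5)}, Interval.Ropen(-9/7, 4/7)), ProductSet(Interval.open(2/7, 90/7), {9/8, 8/7}))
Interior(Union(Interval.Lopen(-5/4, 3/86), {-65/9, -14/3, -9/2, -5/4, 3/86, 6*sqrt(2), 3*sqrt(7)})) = Interval.open(-5/4, 3/86)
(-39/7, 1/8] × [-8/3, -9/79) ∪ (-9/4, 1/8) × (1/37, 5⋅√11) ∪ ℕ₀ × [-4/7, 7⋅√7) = ((-39/7, 1/8] × [-8/3, -9/79)) ∪ (ℕ₀ × [-4/7, 7⋅√7)) ∪ ((-9/4, 1/8) × (1/37, 5⋅√11))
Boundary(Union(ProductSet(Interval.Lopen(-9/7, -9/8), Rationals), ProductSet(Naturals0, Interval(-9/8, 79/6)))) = Union(ProductSet(Interval(-9/7, -9/8), Reals), ProductSet(Naturals0, Interval(-9/8, 79/6)))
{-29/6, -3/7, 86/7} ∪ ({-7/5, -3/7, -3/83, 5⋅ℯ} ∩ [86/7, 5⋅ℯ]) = {-29/6, -3/7, 86/7, 5⋅ℯ}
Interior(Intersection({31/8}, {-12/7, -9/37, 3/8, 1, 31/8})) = EmptySet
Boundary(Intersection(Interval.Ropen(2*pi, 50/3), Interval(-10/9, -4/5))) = EmptySet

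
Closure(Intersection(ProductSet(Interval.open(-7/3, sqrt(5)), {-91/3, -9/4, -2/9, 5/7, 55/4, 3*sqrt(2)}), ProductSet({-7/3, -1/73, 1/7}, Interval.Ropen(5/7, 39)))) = ProductSet({-1/73, 1/7}, {5/7, 55/4, 3*sqrt(2)})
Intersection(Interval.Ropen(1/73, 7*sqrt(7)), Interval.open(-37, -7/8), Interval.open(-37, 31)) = EmptySet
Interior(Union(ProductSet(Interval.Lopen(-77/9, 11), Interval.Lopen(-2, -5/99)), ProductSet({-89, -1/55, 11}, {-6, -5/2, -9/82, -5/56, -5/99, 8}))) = ProductSet(Interval.open(-77/9, 11), Interval.open(-2, -5/99))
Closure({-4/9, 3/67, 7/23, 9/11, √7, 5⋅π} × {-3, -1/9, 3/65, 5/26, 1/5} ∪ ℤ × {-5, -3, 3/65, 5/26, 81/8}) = (ℤ × {-5, -3, 3/65, 5/26, 81/8}) ∪ ({-4/9, 3/67, 7/23, 9/11, √7, 5⋅π} × {-3, -1/9, 3/65, 5/26, 1/5})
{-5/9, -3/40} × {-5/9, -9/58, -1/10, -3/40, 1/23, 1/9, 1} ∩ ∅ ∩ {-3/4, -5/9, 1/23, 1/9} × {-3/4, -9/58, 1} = ∅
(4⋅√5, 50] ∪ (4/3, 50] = (4/3, 50]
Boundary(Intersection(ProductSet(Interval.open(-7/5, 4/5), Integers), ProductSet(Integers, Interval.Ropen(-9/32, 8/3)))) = ProductSet(Range(-1, 1, 1), Range(0, 3, 1))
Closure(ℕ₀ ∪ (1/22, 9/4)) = ℕ₀ ∪ [1/22, 9/4] ∪ (ℕ₀ \ (1/22, 9/4))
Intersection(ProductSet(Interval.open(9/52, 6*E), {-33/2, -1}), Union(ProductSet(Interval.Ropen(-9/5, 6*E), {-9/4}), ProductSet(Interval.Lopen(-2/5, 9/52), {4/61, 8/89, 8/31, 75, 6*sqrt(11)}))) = EmptySet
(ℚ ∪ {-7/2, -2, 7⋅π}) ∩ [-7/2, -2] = ℚ ∩ [-7/2, -2]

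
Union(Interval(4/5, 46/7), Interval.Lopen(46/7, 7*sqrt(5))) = Interval(4/5, 7*sqrt(5))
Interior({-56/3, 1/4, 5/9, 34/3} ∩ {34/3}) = ∅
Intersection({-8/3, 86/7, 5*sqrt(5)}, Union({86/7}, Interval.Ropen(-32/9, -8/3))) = {86/7}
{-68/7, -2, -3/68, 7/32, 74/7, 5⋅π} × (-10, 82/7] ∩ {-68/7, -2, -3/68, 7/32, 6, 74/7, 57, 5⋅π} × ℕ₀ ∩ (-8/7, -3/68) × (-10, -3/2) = ∅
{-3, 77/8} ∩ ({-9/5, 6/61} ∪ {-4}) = ∅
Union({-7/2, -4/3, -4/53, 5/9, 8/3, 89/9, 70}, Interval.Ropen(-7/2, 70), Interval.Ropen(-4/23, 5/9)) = Interval(-7/2, 70)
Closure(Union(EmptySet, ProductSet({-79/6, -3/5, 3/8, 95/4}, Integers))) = ProductSet({-79/6, -3/5, 3/8, 95/4}, Integers)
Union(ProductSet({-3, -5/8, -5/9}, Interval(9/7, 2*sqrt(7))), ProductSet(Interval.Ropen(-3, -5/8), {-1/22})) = Union(ProductSet({-3, -5/8, -5/9}, Interval(9/7, 2*sqrt(7))), ProductSet(Interval.Ropen(-3, -5/8), {-1/22}))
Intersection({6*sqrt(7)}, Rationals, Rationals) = EmptySet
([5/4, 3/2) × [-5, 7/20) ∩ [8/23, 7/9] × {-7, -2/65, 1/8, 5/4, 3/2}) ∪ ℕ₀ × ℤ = ℕ₀ × ℤ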